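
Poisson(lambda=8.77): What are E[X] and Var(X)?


E[X] = Var(X) = lambda = 8.77

8.77, 8.77


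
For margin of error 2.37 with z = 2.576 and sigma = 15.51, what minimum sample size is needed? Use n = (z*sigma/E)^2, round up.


z*sigma/E = 2.576 * 15.51 / 2.37 = 166474/9875 ≈ 16.858127
(z*sigma/E)^2 ≈ 284.196432
round up: n = 285

285


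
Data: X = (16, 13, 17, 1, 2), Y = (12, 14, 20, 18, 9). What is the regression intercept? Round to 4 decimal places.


a = ybar - b*xbar, where b = sum((xi-xbar)(yi-ybar)) / sum((xi-xbar)^2)
n = 5, xbar = 49/5 = 9.8, ybar = 73/5 = 14.6
Sxy = sum((xi-xbar)(yi-ybar)) = 34.6
Sxx = sum((xi-xbar)^2) = 238.8
b = Sxy / Sxx = 173/1194 ≈ 0.144891
a = 14.6 - 0.144891 * 9.8 = 15737/1194 ≈ 13.180067

13.1801


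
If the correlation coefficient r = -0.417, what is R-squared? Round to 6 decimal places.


R^2 = r^2 = (-0.417)^2 = 0.173889

0.173889


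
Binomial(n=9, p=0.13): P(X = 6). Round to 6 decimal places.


P = C(n,k) * p^k * (1-p)^(n-k)
C(9,6) = 84
p^k = 0.13^6 = 0.000004826809
(1-p)^(n-k) = 0.87^3 = 0.658503
P = 84 * 0.000004826809 * 0.658503 ≈ 0.000267

0.000267


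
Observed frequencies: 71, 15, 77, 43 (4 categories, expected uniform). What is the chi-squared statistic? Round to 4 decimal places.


chi2 = sum((O-E)^2/E), E = total/4
total = 206, E = 206/4 = 51.5
(71 - 51.5)^2 / 51.5 = 380.25 / 51.5 = 1521/206 ≈ 7.383495
(15 - 51.5)^2 / 51.5 = 1332.25 / 51.5 = 5329/206 ≈ 25.868932
(77 - 51.5)^2 / 51.5 = 650.25 / 51.5 = 2601/206 ≈ 12.626214
(43 - 51.5)^2 / 51.5 = 72.25 / 51.5 = 289/206 ≈ 1.402913
chi2 = 4870/103 ≈ 47.281553

47.2816


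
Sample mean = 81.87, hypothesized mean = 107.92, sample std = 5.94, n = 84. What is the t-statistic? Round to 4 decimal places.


t = (xbar - mu0) / (s/sqrt(n))
xbar - mu0 = 81.87 - 107.92 = -26.05
sqrt(84) ≈ 9.16515139
s/sqrt(n) = 5.94 / 9.16515139 ≈ 0.64810713
t = -26.05 / 0.64810713 ≈ -40.193972

-40.1940


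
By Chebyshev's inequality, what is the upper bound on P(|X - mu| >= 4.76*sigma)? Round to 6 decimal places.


P <= 1/k^2
k^2 = 4.76^2 = 22.6576
1/k^2 = 1 / 22.6576 ≈ 0.04413530

0.044135


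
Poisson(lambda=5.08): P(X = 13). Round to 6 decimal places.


P = e^(-lam) * lam^k / k!
e^(-5.08) ≈ 0.006219909
lam^k = 5.08^13 ≈ 1500473258.072787
k! = 13! = 6227020800
P = 0.006219909 * 1500473258.072787 / 6227020800 ≈ 0.001499

0.001499


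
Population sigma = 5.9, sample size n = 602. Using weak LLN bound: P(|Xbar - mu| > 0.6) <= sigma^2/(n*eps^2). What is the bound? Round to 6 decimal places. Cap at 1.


bound = min(1, sigma^2/(n*eps^2))
sigma^2 = 5.9^2 = 34.81
n*eps^2 = 602 * 0.6^2 = 602 * 0.36 = 216.72
sigma^2/(n*eps^2) = 34.81 / 216.72 ≈ 0.16062200

0.160622


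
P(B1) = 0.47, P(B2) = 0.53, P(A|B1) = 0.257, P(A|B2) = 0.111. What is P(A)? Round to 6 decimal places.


P(A) = P(A|B1)*P(B1) + P(A|B2)*P(B2)
P(A|B1)*P(B1) = 0.257 * 0.47 = 0.12079
P(A|B2)*P(B2) = 0.111 * 0.53 = 0.05883
P(A) = 0.12079 + 0.05883 = 0.17962

0.179620


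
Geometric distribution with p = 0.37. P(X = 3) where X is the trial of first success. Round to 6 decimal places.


P = (1-p)^(k-1) * p
(1-p)^(k-1) = 0.63^2 = 0.3969
P = 0.3969 * 0.37 = 0.146853

0.146853


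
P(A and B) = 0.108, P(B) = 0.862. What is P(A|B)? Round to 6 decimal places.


P(A|B) = P(A and B) / P(B) = 0.108 / 0.862 = 54/431 ≈ 0.12529002

0.125290


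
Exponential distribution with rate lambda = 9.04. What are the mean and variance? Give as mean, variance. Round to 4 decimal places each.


mean = 1/lam, var = 1/lam^2
mean = 1 / 9.04 = 25/226 ≈ 0.110619
lam^2 = 9.04^2 = 81.7216
var = 1 / 81.7216 ≈ 0.012237

0.1106, 0.0122


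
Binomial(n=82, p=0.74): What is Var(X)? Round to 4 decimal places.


Var = n*p*(1-p) = 82 * 0.74 * 0.26 = 15.7768

15.7768


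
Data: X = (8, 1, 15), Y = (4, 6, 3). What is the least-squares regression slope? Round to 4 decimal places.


b = sum((xi-xbar)(yi-ybar)) / sum((xi-xbar)^2)
n = 3, xbar = 24/3 = 8, ybar = 13/3 ≈ 4.333333
Sxy = sum((xi-xbar)(yi-ybar)) = -21
Sxx = sum((xi-xbar)^2) = 98
b = Sxy / Sxx = -3/14 ≈ -0.214286

-0.2143


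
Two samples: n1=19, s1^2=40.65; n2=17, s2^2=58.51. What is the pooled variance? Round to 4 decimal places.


sp^2 = ((n1-1)*s1^2 + (n2-1)*s2^2)/(n1+n2-2)
(n1-1)*s1^2 = 18 * 40.65 = 731.7
(n2-1)*s2^2 = 16 * 58.51 = 936.16
numerator = 731.7 + 936.16 = 1667.86
n1+n2-2 = 34
sp^2 = 1667.86 / 34 = 83393/1700 ≈ 49.054706

49.0547


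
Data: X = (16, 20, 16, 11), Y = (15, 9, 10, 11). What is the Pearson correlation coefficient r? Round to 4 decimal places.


r = sum((xi-xbar)(yi-ybar)) / sqrt(sum((xi-xbar)^2) * sum((yi-ybar)^2))
n = 4, xbar = 63/4 = 15.75, ybar = 45/4 = 11.25
Sxy = sum((xi-xbar)(yi-ybar)) = -7.75
Sxx = sum((xi-xbar)^2) = 40.75
Syy = sum((yi-ybar)^2) = 20.75
sqrt(Sxx*Syy) ≈ 29.078557
r = Sxy / sqrt(Sxx*Syy) = -7.75 / 29.078557 ≈ -0.266519

-0.2665


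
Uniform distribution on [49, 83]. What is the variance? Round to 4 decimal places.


Var = (b-a)^2 / 12
(b-a)^2 = (83 - 49)^2 = 1156
Var = 1156/12 ≈ 96.333333

96.3333


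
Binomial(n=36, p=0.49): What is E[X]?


E[X] = n*p = 36 * 0.49 = 17.64

17.64


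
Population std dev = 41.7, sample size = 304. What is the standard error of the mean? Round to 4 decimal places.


SE = sigma / sqrt(n)
sqrt(304) ≈ 17.435596
SE = 41.7 / 17.435596 ≈ 2.391659

2.3917


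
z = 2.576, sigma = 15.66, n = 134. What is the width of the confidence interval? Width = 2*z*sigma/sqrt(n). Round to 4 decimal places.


width = 2*z*sigma/sqrt(n)
2*z*sigma = 2 * 2.576 * 15.66 = 80.68032
sqrt(134) ≈ 11.575837
width = 80.68032 / 11.575837 ≈ 6.969718

6.9697


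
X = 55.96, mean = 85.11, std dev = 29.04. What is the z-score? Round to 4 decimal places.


z = (X - mu) / sigma
X - mu = 55.96 - 85.11 = -29.15
z = -29.15 / 29.04 = -265/264 ≈ -1.003788

-1.0038


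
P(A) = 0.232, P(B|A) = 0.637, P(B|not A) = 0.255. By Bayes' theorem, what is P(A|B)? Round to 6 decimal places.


P(A|B) = P(B|A)*P(A) / P(B), P(B) = P(B|A)*P(A) + P(B|not A)*P(not A)
P(B|A)*P(A) = 0.637 * 0.232 = 0.147784
P(B|not A)*P(not A) = 0.255 * 0.768 = 0.19584
P(B) = 0.147784 + 0.19584 = 0.343624
P(A|B) = 0.147784 / 0.343624 ≈ 0.43007473

0.430075


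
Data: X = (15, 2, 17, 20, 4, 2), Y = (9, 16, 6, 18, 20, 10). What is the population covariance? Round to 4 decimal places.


Cov = (1/n)*sum((xi-xbar)(yi-ybar))
n = 6, xbar = 60/6 = 10, ybar = 79/6 ≈ 13.166667
sum((xi-xbar)(yi-ybar)) = -61
Cov = -61 / 6 = -61/6 ≈ -10.166667

-10.1667


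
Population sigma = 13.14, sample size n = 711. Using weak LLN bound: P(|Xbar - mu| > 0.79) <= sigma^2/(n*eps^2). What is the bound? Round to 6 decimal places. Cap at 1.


bound = min(1, sigma^2/(n*eps^2))
sigma^2 = 13.14^2 = 172.6596
n*eps^2 = 711 * 0.79^2 = 711 * 0.6241 = 443.7351
sigma^2/(n*eps^2) = 172.6596 / 443.7351 ≈ 0.38910512

0.389105


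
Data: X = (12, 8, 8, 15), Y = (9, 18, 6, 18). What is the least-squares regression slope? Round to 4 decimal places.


b = sum((xi-xbar)(yi-ybar)) / sum((xi-xbar)^2)
n = 4, xbar = 43/4 = 10.75, ybar = 51/4 = 12.75
Sxy = sum((xi-xbar)(yi-ybar)) = 21.75
Sxx = sum((xi-xbar)^2) = 34.75
b = Sxy / Sxx = 87/139 ≈ 0.625899

0.6259


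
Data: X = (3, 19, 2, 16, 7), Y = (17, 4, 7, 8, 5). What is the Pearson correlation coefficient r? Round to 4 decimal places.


r = sum((xi-xbar)(yi-ybar)) / sqrt(sum((xi-xbar)^2) * sum((yi-ybar)^2))
n = 5, xbar = 47/5 = 9.4, ybar = 41/5 = 8.2
Sxy = sum((xi-xbar)(yi-ybar)) = -81.4
Sxx = sum((xi-xbar)^2) = 237.2
Syy = sum((yi-ybar)^2) = 106.8
sqrt(Sxx*Syy) ≈ 159.163312
r = Sxy / sqrt(Sxx*Syy) = -81.4 / 159.163312 ≈ -0.511424

-0.5114


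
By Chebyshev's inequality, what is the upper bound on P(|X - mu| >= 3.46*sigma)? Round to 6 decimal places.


P <= 1/k^2
k^2 = 3.46^2 = 11.9716
1/k^2 = 1 / 11.9716 ≈ 0.08353102

0.083531


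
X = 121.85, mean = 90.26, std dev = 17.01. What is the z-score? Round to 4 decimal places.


z = (X - mu) / sigma
X - mu = 121.85 - 90.26 = 31.59
z = 31.59 / 17.01 = 13/7 ≈ 1.857143

1.8571


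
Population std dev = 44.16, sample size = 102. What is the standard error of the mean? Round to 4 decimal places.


SE = sigma / sqrt(n)
sqrt(102) ≈ 10.099505
SE = 44.16 / 10.099505 ≈ 4.372492

4.3725


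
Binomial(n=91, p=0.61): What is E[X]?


E[X] = n*p = 91 * 0.61 = 55.51

55.51


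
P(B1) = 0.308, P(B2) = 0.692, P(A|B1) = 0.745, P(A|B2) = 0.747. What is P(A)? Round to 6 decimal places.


P(A) = P(A|B1)*P(B1) + P(A|B2)*P(B2)
P(A|B1)*P(B1) = 0.745 * 0.308 = 0.22946
P(A|B2)*P(B2) = 0.747 * 0.692 = 0.516924
P(A) = 0.22946 + 0.516924 = 0.746384

0.746384


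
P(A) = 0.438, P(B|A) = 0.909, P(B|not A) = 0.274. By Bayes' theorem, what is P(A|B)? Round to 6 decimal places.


P(A|B) = P(B|A)*P(A) / P(B), P(B) = P(B|A)*P(A) + P(B|not A)*P(not A)
P(B|A)*P(A) = 0.909 * 0.438 = 0.398142
P(B|not A)*P(not A) = 0.274 * 0.562 = 0.153988
P(B) = 0.398142 + 0.153988 = 0.55213
P(A|B) = 0.398142 / 0.55213 ≈ 0.72110191

0.721102


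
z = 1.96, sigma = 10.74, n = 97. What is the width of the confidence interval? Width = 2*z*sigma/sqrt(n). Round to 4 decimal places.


width = 2*z*sigma/sqrt(n)
2*z*sigma = 2 * 1.96 * 10.74 = 42.1008
sqrt(97) ≈ 9.848858
width = 42.1008 / 9.848858 ≈ 4.274689

4.2747


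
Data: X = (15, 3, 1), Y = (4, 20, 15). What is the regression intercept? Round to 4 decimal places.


a = ybar - b*xbar, where b = sum((xi-xbar)(yi-ybar)) / sum((xi-xbar)^2)
n = 3, xbar = 19/3 ≈ 6.333333, ybar = 39/3 = 13
Sxy = sum((xi-xbar)(yi-ybar)) = -112
Sxx = sum((xi-xbar)^2) = 344/3 ≈ 114.666667
b = Sxy / Sxx = -42/43 ≈ -0.976744
a = 13 - (-0.976744) * 6.333333 = 825/43 ≈ 19.186047

19.1860


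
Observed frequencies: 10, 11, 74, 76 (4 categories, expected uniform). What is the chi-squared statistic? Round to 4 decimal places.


chi2 = sum((O-E)^2/E), E = total/4
total = 171, E = 171/4 = 42.75
(10 - 42.75)^2 / 42.75 = 1072.5625 / 42.75 = 17161/684 ≈ 25.089181
(11 - 42.75)^2 / 42.75 = 1008.0625 / 42.75 = 16129/684 ≈ 23.580409
(74 - 42.75)^2 / 42.75 = 976.5625 / 42.75 = 15625/684 ≈ 22.843567
(76 - 42.75)^2 / 42.75 = 1105.5625 / 42.75 = 931/36 ≈ 25.861111
chi2 = 16651/171 ≈ 97.374269

97.3743


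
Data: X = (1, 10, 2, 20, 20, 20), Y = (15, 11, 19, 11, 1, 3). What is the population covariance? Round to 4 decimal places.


Cov = (1/n)*sum((xi-xbar)(yi-ybar))
n = 6, xbar = 73/6 ≈ 12.166667, ybar = 60/6 = 10
sum((xi-xbar)(yi-ybar)) = -267
Cov = -267 / 6 = -44.5

-44.5000


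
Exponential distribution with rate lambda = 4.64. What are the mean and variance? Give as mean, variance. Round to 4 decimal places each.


mean = 1/lam, var = 1/lam^2
mean = 1 / 4.64 = 25/116 ≈ 0.215517
lam^2 = 4.64^2 = 21.5296
var = 1 / 21.5296 ≈ 0.046448

0.2155, 0.0464


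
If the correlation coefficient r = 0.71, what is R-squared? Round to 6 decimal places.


R^2 = r^2 = (0.71)^2 = 0.5041

0.504100


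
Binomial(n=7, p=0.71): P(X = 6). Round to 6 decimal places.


P = C(n,k) * p^k * (1-p)^(n-k)
C(7,6) = 7
p^k = 0.71^6 ≈ 0.1281003
(1-p)^(n-k) = 0.29^1 = 0.29
P = 7 * 0.1281003 * 0.29 ≈ 0.260044

0.260044


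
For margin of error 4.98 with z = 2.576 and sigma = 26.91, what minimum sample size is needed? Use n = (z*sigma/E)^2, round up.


z*sigma/E = 2.576 * 26.91 / 4.98 ≈ 13.919711
(z*sigma/E)^2 ≈ 193.758350
round up: n = 194

194


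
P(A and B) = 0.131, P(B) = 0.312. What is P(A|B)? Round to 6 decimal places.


P(A|B) = P(A and B) / P(B) = 0.131 / 0.312 = 131/312 ≈ 0.41987179

0.419872


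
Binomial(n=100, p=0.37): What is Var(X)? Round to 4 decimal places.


Var = n*p*(1-p) = 100 * 0.37 * 0.63 = 23.31

23.3100


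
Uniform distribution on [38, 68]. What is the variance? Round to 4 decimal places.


Var = (b-a)^2 / 12
(b-a)^2 = (68 - 38)^2 = 900
Var = 900/12 = 75

75.0000


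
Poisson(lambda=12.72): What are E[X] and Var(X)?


E[X] = Var(X) = lambda = 12.72

12.72, 12.72


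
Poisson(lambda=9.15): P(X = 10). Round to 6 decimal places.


P = e^(-lam) * lam^k / k!
e^(-9.15) ≈ 0.0001062198
lam^k = 9.15^10 ≈ 4113494686.599761
k! = 10! = 3628800
P = 0.0001062198 * 4113494686.599761 / 3628800 ≈ 0.120407

0.120407


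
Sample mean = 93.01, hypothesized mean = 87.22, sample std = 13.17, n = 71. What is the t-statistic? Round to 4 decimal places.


t = (xbar - mu0) / (s/sqrt(n))
xbar - mu0 = 93.01 - 87.22 = 5.79
sqrt(71) ≈ 8.42614977
s/sqrt(n) = 13.17 / 8.42614977 ≈ 1.56299144
t = 5.79 / 1.56299144 ≈ 3.704435

3.7044


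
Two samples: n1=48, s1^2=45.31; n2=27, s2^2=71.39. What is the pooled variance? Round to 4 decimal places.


sp^2 = ((n1-1)*s1^2 + (n2-1)*s2^2)/(n1+n2-2)
(n1-1)*s1^2 = 47 * 45.31 = 2129.57
(n2-1)*s2^2 = 26 * 71.39 = 1856.14
numerator = 2129.57 + 1856.14 = 3985.71
n1+n2-2 = 73
sp^2 = 3985.71 / 73 = 398571/7300 ≈ 54.598767

54.5988


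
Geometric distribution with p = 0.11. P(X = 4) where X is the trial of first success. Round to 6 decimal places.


P = (1-p)^(k-1) * p
(1-p)^(k-1) = 0.89^3 = 0.704969
P = 0.704969 * 0.11 = 0.07754659

0.077547


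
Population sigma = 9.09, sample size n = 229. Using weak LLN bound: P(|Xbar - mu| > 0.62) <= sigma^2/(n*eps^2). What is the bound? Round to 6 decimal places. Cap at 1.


bound = min(1, sigma^2/(n*eps^2))
sigma^2 = 9.09^2 = 82.6281
n*eps^2 = 229 * 0.62^2 = 229 * 0.3844 = 88.0276
sigma^2/(n*eps^2) = 82.6281 / 88.0276 ≈ 0.93866128

0.938661


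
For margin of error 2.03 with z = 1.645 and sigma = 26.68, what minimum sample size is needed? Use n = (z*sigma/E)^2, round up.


z*sigma/E = 1.645 * 26.68 / 2.03 = 21.62
(z*sigma/E)^2 = 467.4244
round up: n = 468

468


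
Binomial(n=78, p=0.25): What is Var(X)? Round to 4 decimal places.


Var = n*p*(1-p) = 78 * 0.25 * 0.75 = 14.625

14.6250


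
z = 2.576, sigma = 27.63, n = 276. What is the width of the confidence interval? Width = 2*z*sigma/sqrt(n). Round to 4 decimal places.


width = 2*z*sigma/sqrt(n)
2*z*sigma = 2 * 2.576 * 27.63 = 142.34976
sqrt(276) ≈ 16.613248
width = 142.34976 / 16.613248 ≈ 8.568449

8.5684


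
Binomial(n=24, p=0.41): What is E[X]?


E[X] = n*p = 24 * 0.41 = 9.84

9.84


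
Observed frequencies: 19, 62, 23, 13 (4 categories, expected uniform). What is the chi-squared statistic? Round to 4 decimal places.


chi2 = sum((O-E)^2/E), E = total/4
total = 117, E = 117/4 = 29.25
(19 - 29.25)^2 / 29.25 = 105.0625 / 29.25 = 1681/468 ≈ 3.591880
(62 - 29.25)^2 / 29.25 = 1072.5625 / 29.25 = 17161/468 ≈ 36.668803
(23 - 29.25)^2 / 29.25 = 39.0625 / 29.25 = 625/468 ≈ 1.335470
(13 - 29.25)^2 / 29.25 = 264.0625 / 29.25 = 325/36 ≈ 9.027778
chi2 = 5923/117 ≈ 50.623932

50.6239


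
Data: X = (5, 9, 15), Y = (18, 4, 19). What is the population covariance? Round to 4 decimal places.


Cov = (1/n)*sum((xi-xbar)(yi-ybar))
n = 3, xbar = 29/3 ≈ 9.666667, ybar = 41/3 ≈ 13.666667
sum((xi-xbar)(yi-ybar)) = 44/3 ≈ 14.666667
Cov = 14.666667 / 3 = 44/9 ≈ 4.888889

4.8889


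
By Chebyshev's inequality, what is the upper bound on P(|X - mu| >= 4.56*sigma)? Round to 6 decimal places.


P <= 1/k^2
k^2 = 4.56^2 = 20.7936
1/k^2 = 1 / 20.7936 ≈ 0.04809172

0.048092


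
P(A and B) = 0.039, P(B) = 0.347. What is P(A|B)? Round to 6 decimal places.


P(A|B) = P(A and B) / P(B) = 0.039 / 0.347 = 39/347 ≈ 0.11239193

0.112392


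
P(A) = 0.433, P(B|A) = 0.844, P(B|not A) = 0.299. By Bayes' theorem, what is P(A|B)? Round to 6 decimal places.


P(A|B) = P(B|A)*P(A) / P(B), P(B) = P(B|A)*P(A) + P(B|not A)*P(not A)
P(B|A)*P(A) = 0.844 * 0.433 = 0.365452
P(B|not A)*P(not A) = 0.299 * 0.567 = 0.169533
P(B) = 0.365452 + 0.169533 = 0.534985
P(A|B) = 0.365452 / 0.534985 ≈ 0.68310700

0.683107


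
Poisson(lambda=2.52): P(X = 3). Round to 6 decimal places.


P = e^(-lam) * lam^k / k!
e^(-2.52) ≈ 0.08045961
lam^k = 2.52^3 = 16.003008
k! = 3! = 6
P = 0.08045961 * 16.003008 / 6 ≈ 0.214599

0.214599


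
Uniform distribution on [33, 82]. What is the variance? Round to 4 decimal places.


Var = (b-a)^2 / 12
(b-a)^2 = (82 - 33)^2 = 2401
Var = 2401/12 ≈ 200.083333

200.0833


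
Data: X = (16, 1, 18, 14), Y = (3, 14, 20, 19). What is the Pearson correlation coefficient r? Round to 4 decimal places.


r = sum((xi-xbar)(yi-ybar)) / sqrt(sum((xi-xbar)^2) * sum((yi-ybar)^2))
n = 4, xbar = 49/4 = 12.25, ybar = 56/4 = 14
Sxy = sum((xi-xbar)(yi-ybar)) = 2
Sxx = sum((xi-xbar)^2) = 176.75
Syy = sum((yi-ybar)^2) = 182
sqrt(Sxx*Syy) ≈ 179.355792
r = Sxy / sqrt(Sxx*Syy) = 2 / 179.355792 ≈ 0.011151

0.0112


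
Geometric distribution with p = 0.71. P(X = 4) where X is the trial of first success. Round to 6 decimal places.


P = (1-p)^(k-1) * p
(1-p)^(k-1) = 0.29^3 = 0.024389
P = 0.024389 * 0.71 = 0.01731619

0.017316


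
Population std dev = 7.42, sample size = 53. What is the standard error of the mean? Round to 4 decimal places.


SE = sigma / sqrt(n)
sqrt(53) ≈ 7.280110
SE = 7.42 / 7.280110 ≈ 1.019215

1.0192


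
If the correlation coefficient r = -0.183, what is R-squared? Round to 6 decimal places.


R^2 = r^2 = (-0.183)^2 = 0.033489

0.033489


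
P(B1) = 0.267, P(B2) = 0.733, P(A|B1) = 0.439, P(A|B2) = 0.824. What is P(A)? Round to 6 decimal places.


P(A) = P(A|B1)*P(B1) + P(A|B2)*P(B2)
P(A|B1)*P(B1) = 0.439 * 0.267 = 0.117213
P(A|B2)*P(B2) = 0.824 * 0.733 = 0.603992
P(A) = 0.117213 + 0.603992 = 0.721205

0.721205


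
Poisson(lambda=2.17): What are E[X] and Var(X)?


E[X] = Var(X) = lambda = 2.17

2.17, 2.17


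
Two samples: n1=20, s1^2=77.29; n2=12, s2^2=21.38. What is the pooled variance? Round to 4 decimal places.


sp^2 = ((n1-1)*s1^2 + (n2-1)*s2^2)/(n1+n2-2)
(n1-1)*s1^2 = 19 * 77.29 = 1468.51
(n2-1)*s2^2 = 11 * 21.38 = 235.18
numerator = 1468.51 + 235.18 = 1703.69
n1+n2-2 = 30
sp^2 = 1703.69 / 30 = 170369/3000 ≈ 56.789667

56.7897


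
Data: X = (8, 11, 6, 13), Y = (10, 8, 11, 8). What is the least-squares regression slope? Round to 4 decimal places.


b = sum((xi-xbar)(yi-ybar)) / sum((xi-xbar)^2)
n = 4, xbar = 38/4 = 9.5, ybar = 37/4 = 9.25
Sxy = sum((xi-xbar)(yi-ybar)) = -13.5
Sxx = sum((xi-xbar)^2) = 29
b = Sxy / Sxx = -27/58 ≈ -0.465517

-0.4655


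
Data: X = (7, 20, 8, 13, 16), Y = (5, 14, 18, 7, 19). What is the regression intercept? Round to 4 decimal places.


a = ybar - b*xbar, where b = sum((xi-xbar)(yi-ybar)) / sum((xi-xbar)^2)
n = 5, xbar = 64/5 = 12.8, ybar = 63/5 = 12.6
Sxy = sum((xi-xbar)(yi-ybar)) = 47.6
Sxx = sum((xi-xbar)^2) = 118.8
b = Sxy / Sxx = 119/297 ≈ 0.400673
a = 12.6 - 0.400673 * 12.8 = 2219/297 ≈ 7.471380

7.4714


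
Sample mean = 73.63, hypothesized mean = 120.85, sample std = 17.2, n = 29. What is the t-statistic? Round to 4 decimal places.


t = (xbar - mu0) / (s/sqrt(n))
xbar - mu0 = 73.63 - 120.85 = -47.22
sqrt(29) ≈ 5.38516481
s/sqrt(n) = 17.2 / 5.38516481 ≈ 3.19395982
t = -47.22 / 3.19395982 ≈ -14.784156

-14.7842


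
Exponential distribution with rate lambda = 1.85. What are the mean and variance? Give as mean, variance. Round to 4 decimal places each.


mean = 1/lam, var = 1/lam^2
mean = 1 / 1.85 = 20/37 ≈ 0.540541
lam^2 = 1.85^2 = 3.4225
var = 1 / 3.4225 = 400/1369 ≈ 0.292184

0.5405, 0.2922


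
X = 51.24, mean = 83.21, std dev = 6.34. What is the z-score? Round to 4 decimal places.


z = (X - mu) / sigma
X - mu = 51.24 - 83.21 = -31.97
z = -31.97 / 6.34 = -3197/634 ≈ -5.042587

-5.0426


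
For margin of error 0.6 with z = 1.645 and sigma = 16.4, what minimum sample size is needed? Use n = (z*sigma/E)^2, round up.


z*sigma/E = 1.645 * 16.4 / 0.6 = 13489/300 ≈ 44.963333
(z*sigma/E)^2 ≈ 2021.701344
round up: n = 2022

2022


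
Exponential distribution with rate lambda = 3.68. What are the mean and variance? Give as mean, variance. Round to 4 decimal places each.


mean = 1/lam, var = 1/lam^2
mean = 1 / 3.68 = 25/92 ≈ 0.271739
lam^2 = 3.68^2 = 13.5424
var = 1 / 13.5424 = 625/8464 ≈ 0.073842

0.2717, 0.0738


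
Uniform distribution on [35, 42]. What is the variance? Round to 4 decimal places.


Var = (b-a)^2 / 12
(b-a)^2 = (42 - 35)^2 = 49
Var = 49/12 ≈ 4.083333

4.0833


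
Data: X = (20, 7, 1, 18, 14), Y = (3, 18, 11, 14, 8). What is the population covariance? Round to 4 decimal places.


Cov = (1/n)*sum((xi-xbar)(yi-ybar))
n = 5, xbar = 60/5 = 12, ybar = 54/5 = 10.8
sum((xi-xbar)(yi-ybar)) = -87
Cov = -87 / 5 = -17.4

-17.4000


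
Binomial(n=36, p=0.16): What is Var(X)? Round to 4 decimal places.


Var = n*p*(1-p) = 36 * 0.16 * 0.84 = 4.8384

4.8384


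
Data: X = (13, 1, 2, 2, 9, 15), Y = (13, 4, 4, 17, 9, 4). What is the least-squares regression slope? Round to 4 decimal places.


b = sum((xi-xbar)(yi-ybar)) / sum((xi-xbar)^2)
n = 6, xbar = 42/6 = 7, ybar = 51/6 = 8.5
Sxy = sum((xi-xbar)(yi-ybar)) = -1
Sxx = sum((xi-xbar)^2) = 190
b = Sxy / Sxx = -1/190 ≈ -0.005263

-0.0053


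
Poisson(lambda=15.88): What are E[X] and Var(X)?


E[X] = Var(X) = lambda = 15.88

15.88, 15.88


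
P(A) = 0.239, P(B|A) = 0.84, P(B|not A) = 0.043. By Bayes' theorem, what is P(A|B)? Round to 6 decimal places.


P(A|B) = P(B|A)*P(A) / P(B), P(B) = P(B|A)*P(A) + P(B|not A)*P(not A)
P(B|A)*P(A) = 0.84 * 0.239 = 0.20076
P(B|not A)*P(not A) = 0.043 * 0.761 = 0.032723
P(B) = 0.20076 + 0.032723 = 0.233483
P(A|B) = 0.20076 / 0.233483 ≈ 0.85984847

0.859848


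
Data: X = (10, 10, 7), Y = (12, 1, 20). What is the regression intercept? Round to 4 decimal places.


a = ybar - b*xbar, where b = sum((xi-xbar)(yi-ybar)) / sum((xi-xbar)^2)
n = 3, xbar = 27/3 = 9, ybar = 33/3 = 11
Sxy = sum((xi-xbar)(yi-ybar)) = -27
Sxx = sum((xi-xbar)^2) = 6
b = Sxy / Sxx = -4.5
a = 11 - (-4.5) * 9 = 51.5

51.5000


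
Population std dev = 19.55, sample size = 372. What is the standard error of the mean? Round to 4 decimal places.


SE = sigma / sqrt(n)
sqrt(372) ≈ 19.287302
SE = 19.55 / 19.287302 ≈ 1.013620

1.0136


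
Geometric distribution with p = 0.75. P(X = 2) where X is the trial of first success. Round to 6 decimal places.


P = (1-p)^(k-1) * p
(1-p)^(k-1) = 0.25^1 = 0.25
P = 0.25 * 0.75 = 0.1875

0.187500


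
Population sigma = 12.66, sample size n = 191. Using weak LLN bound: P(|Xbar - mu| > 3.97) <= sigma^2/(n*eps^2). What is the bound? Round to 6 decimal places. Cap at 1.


bound = min(1, sigma^2/(n*eps^2))
sigma^2 = 12.66^2 = 160.2756
n*eps^2 = 191 * 3.97^2 = 191 * 15.7609 = 3010.3319
sigma^2/(n*eps^2) = 160.2756 / 3010.3319 ≈ 0.05324184

0.053242


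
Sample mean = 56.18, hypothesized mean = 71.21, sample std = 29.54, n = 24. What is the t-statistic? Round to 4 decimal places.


t = (xbar - mu0) / (s/sqrt(n))
xbar - mu0 = 56.18 - 71.21 = -15.03
sqrt(24) ≈ 4.89897949
s/sqrt(n) = 29.54 / 4.89897949 ≈ 6.02982725
t = -15.03 / 6.02982725 ≈ -2.492609

-2.4926


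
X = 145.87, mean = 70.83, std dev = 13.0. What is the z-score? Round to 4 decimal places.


z = (X - mu) / sigma
X - mu = 145.87 - 70.83 = 75.04
z = 75.04 / 13.0 = 1876/325 ≈ 5.772308

5.7723


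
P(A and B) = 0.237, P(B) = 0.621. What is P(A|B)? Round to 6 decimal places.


P(A|B) = P(A and B) / P(B) = 0.237 / 0.621 = 79/207 ≈ 0.38164251

0.381643


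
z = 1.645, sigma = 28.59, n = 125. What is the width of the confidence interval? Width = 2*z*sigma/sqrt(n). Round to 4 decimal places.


width = 2*z*sigma/sqrt(n)
2*z*sigma = 2 * 1.645 * 28.59 = 94.0611
sqrt(125) ≈ 11.180340
width = 94.0611 / 11.180340 ≈ 8.413081

8.4131


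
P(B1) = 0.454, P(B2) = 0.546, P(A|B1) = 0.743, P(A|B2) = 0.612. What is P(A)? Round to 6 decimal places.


P(A) = P(A|B1)*P(B1) + P(A|B2)*P(B2)
P(A|B1)*P(B1) = 0.743 * 0.454 = 0.337322
P(A|B2)*P(B2) = 0.612 * 0.546 = 0.334152
P(A) = 0.337322 + 0.334152 = 0.671474

0.671474


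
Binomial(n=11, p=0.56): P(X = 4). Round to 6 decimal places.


P = C(n,k) * p^k * (1-p)^(n-k)
C(11,4) = 330
p^k = 0.56^4 = 0.09834496
(1-p)^(n-k) = 0.44^7 ≈ 0.003192778
P = 330 * 0.09834496 * 0.003192778 ≈ 0.103618

0.103618


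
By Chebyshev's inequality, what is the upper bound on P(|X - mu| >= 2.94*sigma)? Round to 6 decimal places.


P <= 1/k^2
k^2 = 2.94^2 = 8.6436
1/k^2 = 1 / 8.6436 ≈ 0.11569254

0.115693


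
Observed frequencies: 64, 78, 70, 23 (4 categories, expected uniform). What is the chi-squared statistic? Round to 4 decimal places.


chi2 = sum((O-E)^2/E), E = total/4
total = 235, E = 235/4 = 58.75
(64 - 58.75)^2 / 58.75 = 27.5625 / 58.75 = 441/940 ≈ 0.469149
(78 - 58.75)^2 / 58.75 = 370.5625 / 58.75 = 5929/940 ≈ 6.307447
(70 - 58.75)^2 / 58.75 = 126.5625 / 58.75 = 405/188 ≈ 2.154255
(23 - 58.75)^2 / 58.75 = 1278.0625 / 58.75 = 20449/940 ≈ 21.754255
chi2 = 7211/235 ≈ 30.685106

30.6851


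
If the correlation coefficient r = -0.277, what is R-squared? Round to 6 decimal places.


R^2 = r^2 = (-0.277)^2 = 0.076729

0.076729


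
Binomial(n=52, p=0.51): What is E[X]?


E[X] = n*p = 52 * 0.51 = 26.52

26.52


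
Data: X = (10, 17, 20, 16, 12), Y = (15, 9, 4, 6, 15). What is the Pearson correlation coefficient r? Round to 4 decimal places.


r = sum((xi-xbar)(yi-ybar)) / sqrt(sum((xi-xbar)^2) * sum((yi-ybar)^2))
n = 5, xbar = 75/5 = 15, ybar = 49/5 = 9.8
Sxy = sum((xi-xbar)(yi-ybar)) = -76
Sxx = sum((xi-xbar)^2) = 64
Syy = sum((yi-ybar)^2) = 102.8
sqrt(Sxx*Syy) ≈ 81.112268
r = Sxy / sqrt(Sxx*Syy) = -76 / 81.112268 ≈ -0.936973

-0.9370


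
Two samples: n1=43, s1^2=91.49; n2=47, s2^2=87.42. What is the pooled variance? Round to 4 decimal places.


sp^2 = ((n1-1)*s1^2 + (n2-1)*s2^2)/(n1+n2-2)
(n1-1)*s1^2 = 42 * 91.49 = 3842.58
(n2-1)*s2^2 = 46 * 87.42 = 4021.32
numerator = 3842.58 + 4021.32 = 7863.9
n1+n2-2 = 88
sp^2 = 7863.9 / 88 = 89.3625

89.3625


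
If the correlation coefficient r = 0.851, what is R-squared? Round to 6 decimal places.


R^2 = r^2 = (0.851)^2 = 0.724201

0.724201


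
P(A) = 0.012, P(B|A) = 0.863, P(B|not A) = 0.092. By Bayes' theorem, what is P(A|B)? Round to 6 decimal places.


P(A|B) = P(B|A)*P(A) / P(B), P(B) = P(B|A)*P(A) + P(B|not A)*P(not A)
P(B|A)*P(A) = 0.863 * 0.012 = 0.010356
P(B|not A)*P(not A) = 0.092 * 0.988 = 0.090896
P(B) = 0.010356 + 0.090896 = 0.101252
P(A|B) = 0.010356 / 0.101252 ≈ 0.10227946

0.102279


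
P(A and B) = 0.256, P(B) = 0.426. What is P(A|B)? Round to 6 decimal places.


P(A|B) = P(A and B) / P(B) = 0.256 / 0.426 = 128/213 ≈ 0.60093897

0.600939


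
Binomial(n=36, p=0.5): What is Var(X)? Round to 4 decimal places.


Var = n*p*(1-p) = 36 * 0.5 * 0.5 = 9

9.0000


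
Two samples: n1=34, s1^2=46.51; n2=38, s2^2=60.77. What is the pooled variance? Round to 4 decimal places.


sp^2 = ((n1-1)*s1^2 + (n2-1)*s2^2)/(n1+n2-2)
(n1-1)*s1^2 = 33 * 46.51 = 1534.83
(n2-1)*s2^2 = 37 * 60.77 = 2248.49
numerator = 1534.83 + 2248.49 = 3783.32
n1+n2-2 = 70
sp^2 = 3783.32 / 70 = 94583/1750 ≈ 54.047429

54.0474


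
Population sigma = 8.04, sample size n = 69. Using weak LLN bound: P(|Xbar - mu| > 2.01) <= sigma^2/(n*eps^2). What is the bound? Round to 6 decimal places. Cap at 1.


bound = min(1, sigma^2/(n*eps^2))
sigma^2 = 8.04^2 = 64.6416
n*eps^2 = 69 * 2.01^2 = 69 * 4.0401 = 278.7669
sigma^2/(n*eps^2) = 64.6416 / 278.7669 = 16/69 ≈ 0.23188406

0.231884


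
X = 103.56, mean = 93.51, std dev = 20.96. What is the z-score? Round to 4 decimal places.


z = (X - mu) / sigma
X - mu = 103.56 - 93.51 = 10.05
z = 10.05 / 20.96 = 1005/2096 ≈ 0.479485

0.4795


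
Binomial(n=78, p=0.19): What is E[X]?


E[X] = n*p = 78 * 0.19 = 14.82

14.82


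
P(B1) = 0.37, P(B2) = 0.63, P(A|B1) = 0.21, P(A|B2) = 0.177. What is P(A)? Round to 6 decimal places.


P(A) = P(A|B1)*P(B1) + P(A|B2)*P(B2)
P(A|B1)*P(B1) = 0.21 * 0.37 = 0.0777
P(A|B2)*P(B2) = 0.177 * 0.63 = 0.11151
P(A) = 0.0777 + 0.11151 = 0.18921

0.189210


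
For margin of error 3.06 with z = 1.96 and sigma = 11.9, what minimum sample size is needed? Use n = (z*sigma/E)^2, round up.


z*sigma/E = 1.96 * 11.9 / 3.06 = 343/45 ≈ 7.622222
(z*sigma/E)^2 = 117649/2025 ≈ 58.098272
round up: n = 59

59


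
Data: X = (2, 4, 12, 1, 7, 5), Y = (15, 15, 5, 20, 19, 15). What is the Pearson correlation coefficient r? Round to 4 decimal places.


r = sum((xi-xbar)(yi-ybar)) / sqrt(sum((xi-xbar)^2) * sum((yi-ybar)^2))
n = 6, xbar = 31/6 ≈ 5.166667, ybar = 89/6 ≈ 14.833333
Sxy = sum((xi-xbar)(yi-ybar)) = -491/6 ≈ -81.833333
Sxx = sum((xi-xbar)^2) = 473/6 ≈ 78.833333
Syy = sum((yi-ybar)^2) = 845/6 ≈ 140.833333
sqrt(Sxx*Syy) ≈ 105.367742
r = Sxy / sqrt(Sxx*Syy) = -81.833333 / 105.367742 ≈ -0.776645

-0.7766


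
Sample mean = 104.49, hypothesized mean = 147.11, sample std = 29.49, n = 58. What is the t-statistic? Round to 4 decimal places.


t = (xbar - mu0) / (s/sqrt(n))
xbar - mu0 = 104.49 - 147.11 = -42.62
sqrt(58) ≈ 7.61577311
s/sqrt(n) = 29.49 / 7.61577311 ≈ 3.87222671
t = -42.62 / 3.87222671 ≈ -11.006587

-11.0066


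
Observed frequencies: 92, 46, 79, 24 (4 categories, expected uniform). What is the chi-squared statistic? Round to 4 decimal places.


chi2 = sum((O-E)^2/E), E = total/4
total = 241, E = 241/4 = 60.25
(92 - 60.25)^2 / 60.25 = 1008.0625 / 60.25 = 16129/964 ≈ 16.731328
(46 - 60.25)^2 / 60.25 = 203.0625 / 60.25 = 3249/964 ≈ 3.370332
(79 - 60.25)^2 / 60.25 = 351.5625 / 60.25 = 5625/964 ≈ 5.835062
(24 - 60.25)^2 / 60.25 = 1314.0625 / 60.25 = 21025/964 ≈ 21.810166
chi2 = 11507/241 ≈ 47.746888

47.7469


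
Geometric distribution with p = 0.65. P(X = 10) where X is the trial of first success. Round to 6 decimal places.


P = (1-p)^(k-1) * p
(1-p)^(k-1) = 0.35^9 ≈ 0.00007881564
P = 0.00007881564 * 0.65 ≈ 0.00005123017

0.000051


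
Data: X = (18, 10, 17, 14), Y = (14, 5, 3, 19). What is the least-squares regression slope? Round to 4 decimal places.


b = sum((xi-xbar)(yi-ybar)) / sum((xi-xbar)^2)
n = 4, xbar = 59/4 = 14.75, ybar = 41/4 = 10.25
Sxy = sum((xi-xbar)(yi-ybar)) = 14.25
Sxx = sum((xi-xbar)^2) = 38.75
b = Sxy / Sxx = 57/155 ≈ 0.367742

0.3677


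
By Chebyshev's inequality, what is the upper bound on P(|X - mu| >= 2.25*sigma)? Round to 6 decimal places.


P <= 1/k^2
k^2 = 2.25^2 = 5.0625
1/k^2 = 1 / 5.0625 = 16/81 ≈ 0.19753086

0.197531


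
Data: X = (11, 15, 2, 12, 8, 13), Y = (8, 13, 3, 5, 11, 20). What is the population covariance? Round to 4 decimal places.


Cov = (1/n)*sum((xi-xbar)(yi-ybar))
n = 6, xbar = 61/6 ≈ 10.166667, ybar = 60/6 = 10
sum((xi-xbar)(yi-ybar)) = 87
Cov = 87 / 6 = 14.5

14.5000


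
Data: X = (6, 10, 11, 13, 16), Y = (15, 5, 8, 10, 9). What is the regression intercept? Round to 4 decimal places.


a = ybar - b*xbar, where b = sum((xi-xbar)(yi-ybar)) / sum((xi-xbar)^2)
n = 5, xbar = 56/5 = 11.2, ybar = 47/5 = 9.4
Sxy = sum((xi-xbar)(yi-ybar)) = -24.4
Sxx = sum((xi-xbar)^2) = 54.8
b = Sxy / Sxx = -61/137 ≈ -0.445255
a = 9.4 - (-0.445255) * 11.2 = 1971/137 ≈ 14.386861

14.3869


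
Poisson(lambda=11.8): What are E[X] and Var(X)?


E[X] = Var(X) = lambda = 11.8

11.8, 11.8


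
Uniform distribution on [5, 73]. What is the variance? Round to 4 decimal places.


Var = (b-a)^2 / 12
(b-a)^2 = (73 - 5)^2 = 4624
Var = 4624/12 ≈ 385.333333

385.3333


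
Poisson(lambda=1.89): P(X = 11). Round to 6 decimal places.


P = e^(-lam) * lam^k / k!
e^(-1.89) ≈ 0.1510718
lam^k = 1.89^11 ≈ 1099.207912
k! = 11! = 39916800
P = 0.1510718 * 1099.207912 / 39916800 ≈ 0.000004

0.000004


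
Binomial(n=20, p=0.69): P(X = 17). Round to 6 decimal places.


P = C(n,k) * p^k * (1-p)^(n-k)
C(20,17) = 1140
p^k = 0.69^17 ≈ 0.001821523
(1-p)^(n-k) = 0.31^3 = 0.029791
P = 1140 * 0.001821523 * 0.029791 ≈ 0.061862

0.061862


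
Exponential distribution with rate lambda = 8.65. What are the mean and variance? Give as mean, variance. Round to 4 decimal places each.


mean = 1/lam, var = 1/lam^2
mean = 1 / 8.65 = 20/173 ≈ 0.115607
lam^2 = 8.65^2 = 74.8225
var = 1 / 74.8225 ≈ 0.013365

0.1156, 0.0134


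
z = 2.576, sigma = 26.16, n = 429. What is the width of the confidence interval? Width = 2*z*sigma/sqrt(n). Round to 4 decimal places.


width = 2*z*sigma/sqrt(n)
2*z*sigma = 2 * 2.576 * 26.16 = 134.77632
sqrt(429) ≈ 20.712315
width = 134.77632 / 20.712315 ≈ 6.507062

6.5071


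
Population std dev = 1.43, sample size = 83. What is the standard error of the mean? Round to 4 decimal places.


SE = sigma / sqrt(n)
sqrt(83) ≈ 9.110434
SE = 1.43 / 9.110434 ≈ 0.156963

0.1570


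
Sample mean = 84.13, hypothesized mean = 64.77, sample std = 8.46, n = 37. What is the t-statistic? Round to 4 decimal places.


t = (xbar - mu0) / (s/sqrt(n))
xbar - mu0 = 84.13 - 64.77 = 19.36
sqrt(37) ≈ 6.08276253
s/sqrt(n) = 8.46 / 6.08276253 ≈ 1.39081543
t = 19.36 / 1.39081543 ≈ 13.919892

13.9199


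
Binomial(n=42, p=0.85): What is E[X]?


E[X] = n*p = 42 * 0.85 = 35.7

35.7


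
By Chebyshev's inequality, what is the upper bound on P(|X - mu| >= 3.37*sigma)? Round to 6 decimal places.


P <= 1/k^2
k^2 = 3.37^2 = 11.3569
1/k^2 = 1 / 11.3569 ≈ 0.08805220

0.088052


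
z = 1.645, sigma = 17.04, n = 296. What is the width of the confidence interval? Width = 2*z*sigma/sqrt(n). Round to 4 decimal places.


width = 2*z*sigma/sqrt(n)
2*z*sigma = 2 * 1.645 * 17.04 = 56.0616
sqrt(296) ≈ 17.204651
width = 56.0616 / 17.204651 ≈ 3.258514

3.2585


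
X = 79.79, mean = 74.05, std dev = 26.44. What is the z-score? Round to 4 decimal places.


z = (X - mu) / sigma
X - mu = 79.79 - 74.05 = 5.74
z = 5.74 / 26.44 = 287/1322 ≈ 0.217095

0.2171


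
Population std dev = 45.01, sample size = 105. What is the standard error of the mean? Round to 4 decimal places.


SE = sigma / sqrt(n)
sqrt(105) ≈ 10.246951
SE = 45.01 / 10.246951 ≈ 4.392526

4.3925


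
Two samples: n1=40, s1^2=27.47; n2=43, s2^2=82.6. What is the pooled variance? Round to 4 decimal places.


sp^2 = ((n1-1)*s1^2 + (n2-1)*s2^2)/(n1+n2-2)
(n1-1)*s1^2 = 39 * 27.47 = 1071.33
(n2-1)*s2^2 = 42 * 82.6 = 3469.2
numerator = 1071.33 + 3469.2 = 4540.53
n1+n2-2 = 81
sp^2 = 4540.53 / 81 = 151351/2700 ≈ 56.055926

56.0559


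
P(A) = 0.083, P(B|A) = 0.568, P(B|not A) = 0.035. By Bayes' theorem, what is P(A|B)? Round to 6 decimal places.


P(A|B) = P(B|A)*P(A) / P(B), P(B) = P(B|A)*P(A) + P(B|not A)*P(not A)
P(B|A)*P(A) = 0.568 * 0.083 = 0.047144
P(B|not A)*P(not A) = 0.035 * 0.917 = 0.032095
P(B) = 0.047144 + 0.032095 = 0.079239
P(A|B) = 0.047144 / 0.079239 ≈ 0.59495955

0.594960


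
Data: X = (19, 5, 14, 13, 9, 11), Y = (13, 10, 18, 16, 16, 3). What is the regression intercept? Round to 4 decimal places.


a = ybar - b*xbar, where b = sum((xi-xbar)(yi-ybar)) / sum((xi-xbar)^2)
n = 6, xbar = 71/6 ≈ 11.833333, ybar = 76/6 = 38/3 ≈ 12.666667
Sxy = sum((xi-xbar)(yi-ybar)) = 104/3 ≈ 34.666667
Sxx = sum((xi-xbar)^2) = 677/6 ≈ 112.833333
b = Sxy / Sxx = 208/677 ≈ 0.307238
a = 12.666667 - 0.307238 * 11.833333 = 6114/677 ≈ 9.031019

9.0310


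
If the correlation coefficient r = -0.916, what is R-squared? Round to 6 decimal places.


R^2 = r^2 = (-0.916)^2 = 0.839056

0.839056


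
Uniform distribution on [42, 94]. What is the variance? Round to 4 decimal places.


Var = (b-a)^2 / 12
(b-a)^2 = (94 - 42)^2 = 2704
Var = 2704/12 ≈ 225.333333

225.3333


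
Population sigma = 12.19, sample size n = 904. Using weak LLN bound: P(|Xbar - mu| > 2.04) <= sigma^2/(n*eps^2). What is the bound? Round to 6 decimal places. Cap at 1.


bound = min(1, sigma^2/(n*eps^2))
sigma^2 = 12.19^2 = 148.5961
n*eps^2 = 904 * 2.04^2 = 904 * 4.1616 = 3762.0864
sigma^2/(n*eps^2) = 148.5961 / 3762.0864 ≈ 0.03949832

0.039498


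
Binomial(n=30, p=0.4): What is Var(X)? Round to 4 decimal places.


Var = n*p*(1-p) = 30 * 0.4 * 0.6 = 7.2

7.2000


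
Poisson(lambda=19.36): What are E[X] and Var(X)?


E[X] = Var(X) = lambda = 19.36

19.36, 19.36


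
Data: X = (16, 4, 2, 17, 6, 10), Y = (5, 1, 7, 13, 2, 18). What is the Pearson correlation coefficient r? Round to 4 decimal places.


r = sum((xi-xbar)(yi-ybar)) / sqrt(sum((xi-xbar)^2) * sum((yi-ybar)^2))
n = 6, xbar = 55/6 ≈ 9.166667, ybar = 46/6 = 23/3 ≈ 7.666667
Sxy = sum((xi-xbar)(yi-ybar)) = 268/3 ≈ 89.333333
Sxx = sum((xi-xbar)^2) = 1181/6 ≈ 196.833333
Syy = sum((yi-ybar)^2) = 658/3 ≈ 219.333333
sqrt(Sxx*Syy) ≈ 207.778996
r = Sxy / sqrt(Sxx*Syy) = 89.333333 / 207.778996 ≈ 0.429944

0.4299


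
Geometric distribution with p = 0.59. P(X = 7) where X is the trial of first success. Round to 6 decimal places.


P = (1-p)^(k-1) * p
(1-p)^(k-1) = 0.41^6 ≈ 0.004750104
P = 0.004750104 * 0.59 ≈ 0.002802562

0.002803


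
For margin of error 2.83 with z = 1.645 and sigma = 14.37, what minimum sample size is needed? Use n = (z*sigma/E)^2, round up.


z*sigma/E = 1.645 * 14.37 / 2.83 ≈ 8.352880
(z*sigma/E)^2 ≈ 69.770602
round up: n = 70

70


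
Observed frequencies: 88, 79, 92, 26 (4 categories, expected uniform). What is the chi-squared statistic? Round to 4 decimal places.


chi2 = sum((O-E)^2/E), E = total/4
total = 285, E = 285/4 = 71.25
(88 - 71.25)^2 / 71.25 = 280.5625 / 71.25 = 4489/1140 ≈ 3.937719
(79 - 71.25)^2 / 71.25 = 60.0625 / 71.25 = 961/1140 ≈ 0.842982
(92 - 71.25)^2 / 71.25 = 430.5625 / 71.25 = 6889/1140 ≈ 6.042982
(26 - 71.25)^2 / 71.25 = 2047.5625 / 71.25 = 32761/1140 ≈ 28.737719
chi2 = 2255/57 ≈ 39.561404

39.5614


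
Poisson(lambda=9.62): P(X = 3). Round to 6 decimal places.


P = e^(-lam) * lam^k / k!
e^(-9.62) ≈ 0.00006638762
lam^k = 9.62^3 = 890.277128
k! = 3! = 6
P = 0.00006638762 * 890.277128 / 6 ≈ 0.009851

0.009851


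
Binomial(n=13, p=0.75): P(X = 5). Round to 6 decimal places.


P = C(n,k) * p^k * (1-p)^(n-k)
C(13,5) = 1287
p^k = 0.75^5 = 243/1024 ≈ 0.2373047
(1-p)^(n-k) = 0.25^8 ≈ 0.00001525879
P = 1287 * 0.2373047 * 0.00001525879 ≈ 0.004660

0.004660


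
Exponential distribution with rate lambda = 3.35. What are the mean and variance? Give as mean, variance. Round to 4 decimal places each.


mean = 1/lam, var = 1/lam^2
mean = 1 / 3.35 = 20/67 ≈ 0.298507
lam^2 = 3.35^2 = 11.2225
var = 1 / 11.2225 = 400/4489 ≈ 0.089107

0.2985, 0.0891


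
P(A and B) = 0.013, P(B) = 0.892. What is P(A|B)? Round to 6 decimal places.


P(A|B) = P(A and B) / P(B) = 0.013 / 0.892 = 13/892 ≈ 0.01457399

0.014574


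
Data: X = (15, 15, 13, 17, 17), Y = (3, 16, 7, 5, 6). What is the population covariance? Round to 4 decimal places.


Cov = (1/n)*sum((xi-xbar)(yi-ybar))
n = 5, xbar = 77/5 = 15.4, ybar = 37/5 = 7.4
sum((xi-xbar)(yi-ybar)) = -6.8
Cov = -6.8 / 5 = -1.36

-1.3600


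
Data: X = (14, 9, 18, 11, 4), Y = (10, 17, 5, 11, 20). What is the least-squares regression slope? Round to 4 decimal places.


b = sum((xi-xbar)(yi-ybar)) / sum((xi-xbar)^2)
n = 5, xbar = 56/5 = 11.2, ybar = 63/5 = 12.6
Sxy = sum((xi-xbar)(yi-ybar)) = -121.6
Sxx = sum((xi-xbar)^2) = 110.8
b = Sxy / Sxx = -304/277 ≈ -1.097473

-1.0975


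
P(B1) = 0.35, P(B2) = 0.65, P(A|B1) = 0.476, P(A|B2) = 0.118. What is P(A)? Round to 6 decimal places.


P(A) = P(A|B1)*P(B1) + P(A|B2)*P(B2)
P(A|B1)*P(B1) = 0.476 * 0.35 = 0.1666
P(A|B2)*P(B2) = 0.118 * 0.65 = 0.0767
P(A) = 0.1666 + 0.0767 = 0.2433

0.243300


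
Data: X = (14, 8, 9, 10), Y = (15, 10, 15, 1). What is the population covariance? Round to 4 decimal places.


Cov = (1/n)*sum((xi-xbar)(yi-ybar))
n = 4, xbar = 41/4 = 10.25, ybar = 41/4 = 10.25
sum((xi-xbar)(yi-ybar)) = 14.75
Cov = 14.75 / 4 = 3.6875

3.6875


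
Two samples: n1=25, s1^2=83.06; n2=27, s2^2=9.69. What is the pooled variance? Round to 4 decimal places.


sp^2 = ((n1-1)*s1^2 + (n2-1)*s2^2)/(n1+n2-2)
(n1-1)*s1^2 = 24 * 83.06 = 1993.44
(n2-1)*s2^2 = 26 * 9.69 = 251.94
numerator = 1993.44 + 251.94 = 2245.38
n1+n2-2 = 50
sp^2 = 2245.38 / 50 = 44.9076

44.9076
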